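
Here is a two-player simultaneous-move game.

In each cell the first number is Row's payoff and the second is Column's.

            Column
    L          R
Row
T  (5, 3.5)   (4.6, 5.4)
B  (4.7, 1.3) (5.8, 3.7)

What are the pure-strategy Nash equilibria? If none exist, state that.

The unique pure-strategy Nash equilibrium is (B, R).

Row against L: payoffs 5, 4.7 → best response T.
Row against R: payoffs 4.6, 5.8 → best response B.
Column against T: payoffs 3.5, 5.4 → best response R.
Column against B: payoffs 1.3, 3.7 → best response R.
Mutual best responses: (B, R).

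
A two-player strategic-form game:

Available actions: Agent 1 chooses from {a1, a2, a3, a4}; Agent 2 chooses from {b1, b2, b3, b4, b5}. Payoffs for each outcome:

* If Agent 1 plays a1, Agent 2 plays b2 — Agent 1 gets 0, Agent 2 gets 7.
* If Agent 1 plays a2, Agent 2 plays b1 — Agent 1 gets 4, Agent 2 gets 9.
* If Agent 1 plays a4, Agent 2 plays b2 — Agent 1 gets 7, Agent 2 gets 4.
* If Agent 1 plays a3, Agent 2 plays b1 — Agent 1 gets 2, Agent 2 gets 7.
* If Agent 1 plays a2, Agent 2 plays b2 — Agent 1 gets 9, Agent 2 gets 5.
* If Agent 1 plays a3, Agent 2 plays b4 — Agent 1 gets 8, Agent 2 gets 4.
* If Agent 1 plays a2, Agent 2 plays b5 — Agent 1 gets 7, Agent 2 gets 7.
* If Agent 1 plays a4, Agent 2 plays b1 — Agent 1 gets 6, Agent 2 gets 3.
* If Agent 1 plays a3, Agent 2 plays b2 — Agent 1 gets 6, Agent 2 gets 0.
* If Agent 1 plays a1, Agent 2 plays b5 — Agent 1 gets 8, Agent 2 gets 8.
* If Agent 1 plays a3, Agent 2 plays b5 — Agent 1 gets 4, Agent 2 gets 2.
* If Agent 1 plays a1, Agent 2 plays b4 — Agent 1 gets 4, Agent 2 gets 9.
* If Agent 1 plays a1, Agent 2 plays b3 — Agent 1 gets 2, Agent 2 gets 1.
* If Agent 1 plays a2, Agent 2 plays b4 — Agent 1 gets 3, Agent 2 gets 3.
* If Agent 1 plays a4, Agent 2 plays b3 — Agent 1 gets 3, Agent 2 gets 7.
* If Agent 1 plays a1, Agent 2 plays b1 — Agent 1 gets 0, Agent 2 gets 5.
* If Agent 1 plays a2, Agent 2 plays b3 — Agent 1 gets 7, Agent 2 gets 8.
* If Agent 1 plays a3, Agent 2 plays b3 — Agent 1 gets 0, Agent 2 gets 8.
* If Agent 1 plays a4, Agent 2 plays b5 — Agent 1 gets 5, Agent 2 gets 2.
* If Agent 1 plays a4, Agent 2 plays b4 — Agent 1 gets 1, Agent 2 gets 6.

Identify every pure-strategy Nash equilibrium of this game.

This game has no pure Nash equilibrium.

Agent 1 against b1: payoffs 0, 4, 2, 6 → best response a4.
Agent 1 against b2: payoffs 0, 9, 6, 7 → best response a2.
Agent 1 against b3: payoffs 2, 7, 0, 3 → best response a2.
Agent 1 against b4: payoffs 4, 3, 8, 1 → best response a3.
Agent 1 against b5: payoffs 8, 7, 4, 5 → best response a1.
Agent 2 against a1: payoffs 5, 7, 1, 9, 8 → best response b4.
Agent 2 against a2: payoffs 9, 5, 8, 3, 7 → best response b1.
Agent 2 against a3: payoffs 7, 0, 8, 4, 2 → best response b3.
Agent 2 against a4: payoffs 3, 4, 7, 6, 2 → best response b3.
No profile is a mutual best response for all players.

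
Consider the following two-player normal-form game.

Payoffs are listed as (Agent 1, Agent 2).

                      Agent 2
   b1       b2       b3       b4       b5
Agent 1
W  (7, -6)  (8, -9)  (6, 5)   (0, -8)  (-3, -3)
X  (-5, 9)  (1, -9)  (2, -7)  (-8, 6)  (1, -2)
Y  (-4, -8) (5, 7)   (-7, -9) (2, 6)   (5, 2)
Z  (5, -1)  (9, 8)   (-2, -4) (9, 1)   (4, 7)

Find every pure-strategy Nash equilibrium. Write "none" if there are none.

(W, b1): Agent 2 can switch to b3 (-6 → 5). Not NE.
(W, b2): Agent 1 can switch to Z (8 → 9). Not NE.
(W, b3): Agent 1 gets 6, best alternative 2; Agent 2 gets 5, best alternative -3. No profitable deviation — NE.
(W, b4): Agent 1 can switch to Y (0 → 2). Not NE.
(W, b5): Agent 1 can switch to X (-3 → 1). Not NE.
(X, b1): Agent 1 can switch to W (-5 → 7). Not NE.
(X, b2): Agent 1 can switch to W (1 → 8). Not NE.
(Z, b2): Agent 1 gets 9, best alternative 8; Agent 2 gets 8, best alternative 7. No profitable deviation — NE.
(The remaining 12 profiles each have a profitable deviation by the same check.)

(W, b3), (Z, b2)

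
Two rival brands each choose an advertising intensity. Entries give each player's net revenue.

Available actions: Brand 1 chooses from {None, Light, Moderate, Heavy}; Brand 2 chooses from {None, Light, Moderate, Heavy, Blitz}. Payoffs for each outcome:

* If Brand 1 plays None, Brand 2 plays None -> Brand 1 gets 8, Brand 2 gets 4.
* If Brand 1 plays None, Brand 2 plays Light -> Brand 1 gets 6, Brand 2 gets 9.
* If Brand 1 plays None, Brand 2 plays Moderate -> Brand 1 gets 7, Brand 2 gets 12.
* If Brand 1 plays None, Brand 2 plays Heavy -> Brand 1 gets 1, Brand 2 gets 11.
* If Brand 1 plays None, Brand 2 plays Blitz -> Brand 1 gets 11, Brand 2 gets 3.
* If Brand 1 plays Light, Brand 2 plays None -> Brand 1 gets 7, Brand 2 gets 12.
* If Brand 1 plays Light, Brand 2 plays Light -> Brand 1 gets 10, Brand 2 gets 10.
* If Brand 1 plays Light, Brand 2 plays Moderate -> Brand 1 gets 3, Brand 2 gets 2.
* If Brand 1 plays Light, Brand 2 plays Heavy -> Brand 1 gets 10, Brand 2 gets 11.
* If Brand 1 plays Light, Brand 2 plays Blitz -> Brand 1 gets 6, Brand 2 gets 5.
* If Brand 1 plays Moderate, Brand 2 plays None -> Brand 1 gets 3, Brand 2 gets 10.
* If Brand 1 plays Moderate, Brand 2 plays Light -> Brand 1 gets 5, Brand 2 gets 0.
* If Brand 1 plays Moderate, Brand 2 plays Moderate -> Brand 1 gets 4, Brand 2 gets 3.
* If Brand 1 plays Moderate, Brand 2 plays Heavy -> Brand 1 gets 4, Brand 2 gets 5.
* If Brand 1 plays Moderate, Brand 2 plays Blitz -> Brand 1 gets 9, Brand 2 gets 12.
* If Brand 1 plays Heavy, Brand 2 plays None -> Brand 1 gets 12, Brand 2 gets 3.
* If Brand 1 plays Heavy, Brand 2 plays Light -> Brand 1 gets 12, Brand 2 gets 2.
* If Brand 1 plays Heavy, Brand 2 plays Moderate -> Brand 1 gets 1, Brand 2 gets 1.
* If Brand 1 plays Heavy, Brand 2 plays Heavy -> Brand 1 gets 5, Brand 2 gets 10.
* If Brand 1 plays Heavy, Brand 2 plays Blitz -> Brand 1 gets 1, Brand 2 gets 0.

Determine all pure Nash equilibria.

Mark each player's best response to every combination of opponents' strategies; a profile where every player is best-responding is a pure Nash equilibrium.
Brand 1 against None: payoffs 8, 7, 3, 12 → best response Heavy.
Brand 1 against Light: payoffs 6, 10, 5, 12 → best response Heavy.
Brand 1 against Moderate: payoffs 7, 3, 4, 1 → best response None.
Brand 1 against Heavy: payoffs 1, 10, 4, 5 → best response Light.
Brand 1 against Blitz: payoffs 11, 6, 9, 1 → best response None.
Brand 2 against None: payoffs 4, 9, 12, 11, 3 → best response Moderate.
Brand 2 against Light: payoffs 12, 10, 2, 11, 5 → best response None.
Brand 2 against Moderate: payoffs 10, 0, 3, 5, 12 → best response Blitz.
Brand 2 against Heavy: payoffs 3, 2, 1, 10, 0 → best response Heavy.
Mutual best responses: (None, Moderate).

(None, Moderate)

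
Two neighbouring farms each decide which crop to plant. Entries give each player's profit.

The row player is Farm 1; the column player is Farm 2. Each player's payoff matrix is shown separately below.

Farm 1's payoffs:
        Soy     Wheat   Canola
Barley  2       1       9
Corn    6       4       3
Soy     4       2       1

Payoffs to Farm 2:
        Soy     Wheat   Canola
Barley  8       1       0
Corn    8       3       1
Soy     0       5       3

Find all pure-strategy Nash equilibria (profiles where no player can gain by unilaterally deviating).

Mark each player's best response to every combination of opponents' strategies; a profile where every player is best-responding is a pure Nash equilibrium.
Farm 1 against Soy: payoffs 2, 6, 4 → best response Corn.
Farm 1 against Wheat: payoffs 1, 4, 2 → best response Corn.
Farm 1 against Canola: payoffs 9, 3, 1 → best response Barley.
Farm 2 against Barley: payoffs 8, 1, 0 → best response Soy.
Farm 2 against Corn: payoffs 8, 3, 1 → best response Soy.
Farm 2 against Soy: payoffs 0, 5, 3 → best response Wheat.
Mutual best responses: (Corn, Soy).

The unique pure-strategy Nash equilibrium is (Corn, Soy).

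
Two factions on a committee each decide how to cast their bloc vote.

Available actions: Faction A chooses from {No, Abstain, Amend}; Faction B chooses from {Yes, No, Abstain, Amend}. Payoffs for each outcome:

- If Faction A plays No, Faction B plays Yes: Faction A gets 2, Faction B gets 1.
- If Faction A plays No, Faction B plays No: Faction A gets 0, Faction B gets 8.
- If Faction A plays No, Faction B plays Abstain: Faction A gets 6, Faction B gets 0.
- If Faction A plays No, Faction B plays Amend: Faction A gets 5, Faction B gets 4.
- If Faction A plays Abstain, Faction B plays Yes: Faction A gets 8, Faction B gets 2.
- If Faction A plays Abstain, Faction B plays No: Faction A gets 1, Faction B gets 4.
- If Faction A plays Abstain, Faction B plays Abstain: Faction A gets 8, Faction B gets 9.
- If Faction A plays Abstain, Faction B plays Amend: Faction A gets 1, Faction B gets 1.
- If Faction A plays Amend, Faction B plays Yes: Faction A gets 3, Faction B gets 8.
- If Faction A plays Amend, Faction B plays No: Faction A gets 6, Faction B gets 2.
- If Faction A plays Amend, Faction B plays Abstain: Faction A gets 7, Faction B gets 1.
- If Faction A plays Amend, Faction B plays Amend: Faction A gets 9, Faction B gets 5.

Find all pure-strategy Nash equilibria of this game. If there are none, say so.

Pure NE: (Abstain, Abstain)

Faction A against Yes: payoffs 2, 8, 3 → best response Abstain.
Faction A against No: payoffs 0, 1, 6 → best response Amend.
Faction A against Abstain: payoffs 6, 8, 7 → best response Abstain.
Faction A against Amend: payoffs 5, 1, 9 → best response Amend.
Faction B against No: payoffs 1, 8, 0, 4 → best response No.
Faction B against Abstain: payoffs 2, 4, 9, 1 → best response Abstain.
Faction B against Amend: payoffs 8, 2, 1, 5 → best response Yes.
Mutual best responses: (Abstain, Abstain).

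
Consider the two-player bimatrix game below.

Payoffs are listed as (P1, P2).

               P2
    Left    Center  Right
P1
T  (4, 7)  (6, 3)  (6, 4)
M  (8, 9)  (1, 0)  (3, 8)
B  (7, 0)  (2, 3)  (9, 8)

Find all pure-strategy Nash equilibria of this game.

(M, Left) and (B, Right)

Mark each player's best response to every combination of opponents' strategies; a profile where every player is best-responding is a pure Nash equilibrium.
P1 against Left: payoffs 4, 8, 7 → best response M.
P1 against Center: payoffs 6, 1, 2 → best response T.
P1 against Right: payoffs 6, 3, 9 → best response B.
P2 against T: payoffs 7, 3, 4 → best response Left.
P2 against M: payoffs 9, 0, 8 → best response Left.
P2 against B: payoffs 0, 3, 8 → best response Right.
Mutual best responses: (M, Left); (B, Right).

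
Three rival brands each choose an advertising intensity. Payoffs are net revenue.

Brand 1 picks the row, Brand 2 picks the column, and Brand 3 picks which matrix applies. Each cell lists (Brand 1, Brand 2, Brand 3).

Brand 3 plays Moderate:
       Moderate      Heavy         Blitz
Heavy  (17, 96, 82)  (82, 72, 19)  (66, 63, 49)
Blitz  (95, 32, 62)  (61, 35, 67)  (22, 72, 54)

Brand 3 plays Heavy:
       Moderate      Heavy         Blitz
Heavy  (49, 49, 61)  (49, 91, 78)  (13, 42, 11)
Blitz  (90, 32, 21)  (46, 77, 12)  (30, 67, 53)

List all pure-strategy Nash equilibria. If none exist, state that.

Brand 1 against (Moderate, Moderate): payoffs 17, 95 → best response Blitz.
Brand 1 against (Moderate, Heavy): payoffs 49, 90 → best response Blitz.
Brand 1 against (Heavy, Moderate): payoffs 82, 61 → best response Heavy.
Brand 1 against (Heavy, Heavy): payoffs 49, 46 → best response Heavy.
Brand 1 against (Blitz, Moderate): payoffs 66, 22 → best response Heavy.
Brand 1 against (Blitz, Heavy): payoffs 13, 30 → best response Blitz.
Brand 2 against (Heavy, Moderate): payoffs 96, 72, 63 → best response Moderate.
Brand 2 against (Heavy, Heavy): payoffs 49, 91, 42 → best response Heavy.
Brand 2 against (Blitz, Moderate): payoffs 32, 35, 72 → best response Blitz.
Brand 2 against (Blitz, Heavy): payoffs 32, 77, 67 → best response Heavy.
Brand 3 against (Heavy, Moderate): payoffs 82, 61 → best response Moderate.
Brand 3 against (Heavy, Heavy): payoffs 19, 78 → best response Heavy.
Brand 3 against (Heavy, Blitz): payoffs 49, 11 → best response Moderate.
Brand 3 against (Blitz, Moderate): payoffs 62, 21 → best response Moderate.
Brand 3 against (Blitz, Heavy): payoffs 67, 12 → best response Moderate.
Brand 3 against (Blitz, Blitz): payoffs 54, 53 → best response Moderate.
Mutual best responses: (Heavy, Heavy, Heavy).

(Heavy, Heavy, Heavy)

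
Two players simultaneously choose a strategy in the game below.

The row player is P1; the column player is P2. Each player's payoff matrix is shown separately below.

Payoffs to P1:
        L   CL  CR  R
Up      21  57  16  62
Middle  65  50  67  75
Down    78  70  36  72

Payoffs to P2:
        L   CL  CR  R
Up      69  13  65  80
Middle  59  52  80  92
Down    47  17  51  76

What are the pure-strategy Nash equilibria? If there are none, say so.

(Middle, R)

Mark each player's best response to every combination of opponents' strategies; a profile where every player is best-responding is a pure Nash equilibrium.
P1 against L: payoffs 21, 65, 78 → best response Down.
P1 against CL: payoffs 57, 50, 70 → best response Down.
P1 against CR: payoffs 16, 67, 36 → best response Middle.
P1 against R: payoffs 62, 75, 72 → best response Middle.
P2 against Up: payoffs 69, 13, 65, 80 → best response R.
P2 against Middle: payoffs 59, 52, 80, 92 → best response R.
P2 against Down: payoffs 47, 17, 51, 76 → best response R.
Mutual best responses: (Middle, R).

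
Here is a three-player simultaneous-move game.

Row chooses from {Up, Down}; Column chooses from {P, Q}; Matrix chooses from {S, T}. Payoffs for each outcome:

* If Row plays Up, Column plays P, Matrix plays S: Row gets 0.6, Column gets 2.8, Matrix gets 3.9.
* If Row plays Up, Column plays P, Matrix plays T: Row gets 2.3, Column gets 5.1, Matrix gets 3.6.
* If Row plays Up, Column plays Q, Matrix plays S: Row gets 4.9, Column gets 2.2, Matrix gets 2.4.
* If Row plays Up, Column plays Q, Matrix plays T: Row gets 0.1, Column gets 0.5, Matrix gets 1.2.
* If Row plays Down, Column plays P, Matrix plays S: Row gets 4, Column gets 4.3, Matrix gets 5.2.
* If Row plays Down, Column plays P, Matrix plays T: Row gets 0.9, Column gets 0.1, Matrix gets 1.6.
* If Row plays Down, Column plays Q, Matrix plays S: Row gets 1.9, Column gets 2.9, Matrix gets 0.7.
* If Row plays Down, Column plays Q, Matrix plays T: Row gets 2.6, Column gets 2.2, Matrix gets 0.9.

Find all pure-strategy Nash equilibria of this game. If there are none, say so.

Check each profile: it is a Nash equilibrium iff no player can strictly gain by switching unilaterally.
(Up, P, S): Row can switch to Down (0.6 → 4). Not NE.
(Up, P, T): Matrix can switch to S (3.6 → 3.9). Not NE.
(Up, Q, S): Column can switch to P (2.2 → 2.8). Not NE.
(Up, Q, T): Row can switch to Down (0.1 → 2.6). Not NE.
(Down, P, S): Row gets 4, best alternative 0.6; Column gets 4.3, best alternative 2.9; Matrix gets 5.2, best alternative 1.6. No profitable deviation — NE.
(Down, P, T): Row can switch to Up (0.9 → 2.3). Not NE.
(Down, Q, S): Row can switch to Up (1.9 → 4.9). Not NE.
(Down, Q, T): Row gets 2.6, best alternative 0.1; Column gets 2.2, best alternative 0.1; Matrix gets 0.9, best alternative 0.7. No profitable deviation — NE.

(Down, P, S), (Down, Q, T)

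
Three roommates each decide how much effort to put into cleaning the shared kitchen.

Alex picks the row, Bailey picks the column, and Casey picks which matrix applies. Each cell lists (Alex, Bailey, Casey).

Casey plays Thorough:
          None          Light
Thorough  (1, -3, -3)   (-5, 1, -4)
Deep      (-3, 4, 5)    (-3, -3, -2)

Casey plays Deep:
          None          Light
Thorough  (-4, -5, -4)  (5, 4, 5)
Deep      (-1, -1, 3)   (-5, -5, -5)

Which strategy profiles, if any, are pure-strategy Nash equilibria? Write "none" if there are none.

Check each profile: it is a Nash equilibrium iff no player can strictly gain by switching unilaterally.
(Thorough, None, Thorough): Bailey can switch to Light (-3 → 1). Not NE.
(Thorough, None, Deep): Alex can switch to Deep (-4 → -1). Not NE.
(Thorough, Light, Thorough): Alex can switch to Deep (-5 → -3). Not NE.
(Thorough, Light, Deep): Alex gets 5, best alternative -5; Bailey gets 4, best alternative -5; Casey gets 5, best alternative -4. No profitable deviation — NE.
(Deep, None, Thorough): Alex can switch to Thorough (-3 → 1). Not NE.
(Deep, None, Deep): Casey can switch to Thorough (3 → 5). Not NE.
(Deep, Light, Thorough): Bailey can switch to None (-3 → 4). Not NE.
(Deep, Light, Deep): Alex can switch to Thorough (-5 → 5). Not NE.

(Thorough, Light, Deep)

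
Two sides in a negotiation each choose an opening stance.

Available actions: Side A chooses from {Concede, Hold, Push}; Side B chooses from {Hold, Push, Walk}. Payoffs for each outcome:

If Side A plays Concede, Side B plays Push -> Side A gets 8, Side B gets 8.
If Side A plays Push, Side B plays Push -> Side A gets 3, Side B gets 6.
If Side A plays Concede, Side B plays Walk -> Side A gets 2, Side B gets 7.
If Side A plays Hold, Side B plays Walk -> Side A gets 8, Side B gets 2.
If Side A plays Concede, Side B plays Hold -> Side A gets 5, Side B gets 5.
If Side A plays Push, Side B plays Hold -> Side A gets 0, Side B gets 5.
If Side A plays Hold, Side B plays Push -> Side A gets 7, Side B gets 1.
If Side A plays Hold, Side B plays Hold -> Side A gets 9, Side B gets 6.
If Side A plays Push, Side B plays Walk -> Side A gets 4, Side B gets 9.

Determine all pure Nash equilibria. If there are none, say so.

The pure Nash equilibria are (Concede, Push); (Hold, Hold).

(Concede, Hold): Side A can switch to Hold (5 → 9). Not NE.
(Concede, Push): Side A gets 8, best alternative 7; Side B gets 8, best alternative 7. No profitable deviation — NE.
(Concede, Walk): Side A can switch to Hold (2 → 8). Not NE.
(Hold, Hold): Side A gets 9, best alternative 5; Side B gets 6, best alternative 2. No profitable deviation — NE.
(Hold, Push): Side A can switch to Concede (7 → 8). Not NE.
(Hold, Walk): Side B can switch to Hold (2 → 6). Not NE.
(Push, Hold): Side A can switch to Concede (0 → 5). Not NE.
(Push, Push): Side A can switch to Concede (3 → 8). Not NE.
(Push, Walk): Side A can switch to Hold (4 → 8). Not NE.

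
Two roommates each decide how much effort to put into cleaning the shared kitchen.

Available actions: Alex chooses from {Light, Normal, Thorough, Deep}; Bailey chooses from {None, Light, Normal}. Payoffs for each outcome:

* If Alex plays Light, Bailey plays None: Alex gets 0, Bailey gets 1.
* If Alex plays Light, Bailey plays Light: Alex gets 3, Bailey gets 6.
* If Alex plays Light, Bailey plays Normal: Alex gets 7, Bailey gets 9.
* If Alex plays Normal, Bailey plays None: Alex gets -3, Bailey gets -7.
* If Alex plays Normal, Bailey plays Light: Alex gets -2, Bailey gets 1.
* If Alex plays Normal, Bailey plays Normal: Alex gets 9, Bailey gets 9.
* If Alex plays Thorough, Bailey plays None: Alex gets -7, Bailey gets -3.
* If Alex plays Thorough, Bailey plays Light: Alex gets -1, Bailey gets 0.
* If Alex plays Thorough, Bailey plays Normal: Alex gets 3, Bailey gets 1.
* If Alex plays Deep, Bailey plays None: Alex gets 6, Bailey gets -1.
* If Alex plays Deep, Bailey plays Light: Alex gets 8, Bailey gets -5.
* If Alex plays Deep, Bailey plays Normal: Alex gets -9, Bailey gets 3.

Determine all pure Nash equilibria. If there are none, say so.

(Normal, Normal)

Mark each player's best response to every combination of opponents' strategies; a profile where every player is best-responding is a pure Nash equilibrium.
Alex against None: payoffs 0, -3, -7, 6 → best response Deep.
Alex against Light: payoffs 3, -2, -1, 8 → best response Deep.
Alex against Normal: payoffs 7, 9, 3, -9 → best response Normal.
Bailey against Light: payoffs 1, 6, 9 → best response Normal.
Bailey against Normal: payoffs -7, 1, 9 → best response Normal.
Bailey against Thorough: payoffs -3, 0, 1 → best response Normal.
Bailey against Deep: payoffs -1, -5, 3 → best response Normal.
Mutual best responses: (Normal, Normal).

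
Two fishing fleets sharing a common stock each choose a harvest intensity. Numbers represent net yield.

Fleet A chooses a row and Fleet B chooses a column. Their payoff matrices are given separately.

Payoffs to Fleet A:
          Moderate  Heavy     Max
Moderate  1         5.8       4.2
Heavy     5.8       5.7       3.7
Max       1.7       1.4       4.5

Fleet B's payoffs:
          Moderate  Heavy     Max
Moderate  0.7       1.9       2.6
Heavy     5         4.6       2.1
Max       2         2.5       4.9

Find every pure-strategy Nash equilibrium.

Pure-strategy Nash equilibria: (Heavy, Moderate) and (Max, Max)

(Moderate, Moderate): Fleet A can switch to Heavy (1 → 5.8). Not NE.
(Moderate, Heavy): Fleet B can switch to Max (1.9 → 2.6). Not NE.
(Moderate, Max): Fleet A can switch to Max (4.2 → 4.5). Not NE.
(Heavy, Moderate): Fleet A gets 5.8, best alternative 1.7; Fleet B gets 5, best alternative 4.6. No profitable deviation — NE.
(Heavy, Heavy): Fleet A can switch to Moderate (5.7 → 5.8). Not NE.
(Heavy, Max): Fleet A can switch to Moderate (3.7 → 4.2). Not NE.
(Max, Moderate): Fleet A can switch to Heavy (1.7 → 5.8). Not NE.
(Max, Heavy): Fleet A can switch to Moderate (1.4 → 5.8). Not NE.
(Max, Max): Fleet A gets 4.5, best alternative 4.2; Fleet B gets 4.9, best alternative 2.5. No profitable deviation — NE.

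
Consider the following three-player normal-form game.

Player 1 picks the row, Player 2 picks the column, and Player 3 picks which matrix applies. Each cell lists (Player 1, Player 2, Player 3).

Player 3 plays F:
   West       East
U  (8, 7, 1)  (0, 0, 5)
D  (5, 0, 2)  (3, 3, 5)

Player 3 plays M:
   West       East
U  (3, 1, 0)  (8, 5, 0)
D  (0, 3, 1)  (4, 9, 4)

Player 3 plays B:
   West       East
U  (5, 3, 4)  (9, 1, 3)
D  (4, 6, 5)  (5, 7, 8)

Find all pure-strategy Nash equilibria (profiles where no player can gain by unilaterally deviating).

(U, West, F): Player 3 can switch to B (1 → 4). Not NE.
(U, West, M): Player 2 can switch to East (1 → 5). Not NE.
(U, West, B): Player 1 gets 5, best alternative 4; Player 2 gets 3, best alternative 1; Player 3 gets 4, best alternative 1. No profitable deviation — NE.
(U, East, F): Player 1 can switch to D (0 → 3). Not NE.
(U, East, M): Player 3 can switch to F (0 → 5). Not NE.
(U, East, B): Player 2 can switch to West (1 → 3). Not NE.
(D, West, F): Player 1 can switch to U (5 → 8). Not NE.
(D, West, M): Player 1 can switch to U (0 → 3). Not NE.
(D, West, B): Player 1 can switch to U (4 → 5). Not NE.
(The remaining 3 profiles each have a profitable deviation by the same check.)

The unique pure-strategy Nash equilibrium is (U, West, B).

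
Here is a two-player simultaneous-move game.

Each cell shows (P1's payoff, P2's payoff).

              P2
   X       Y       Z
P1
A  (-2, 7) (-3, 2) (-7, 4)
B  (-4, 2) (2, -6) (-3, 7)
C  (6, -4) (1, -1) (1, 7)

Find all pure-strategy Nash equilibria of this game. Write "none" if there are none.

The unique pure-strategy Nash equilibrium is (C, Z).

For each strategy profile, look for a profitable unilateral deviation.
(A, X): P1 can switch to C (-2 → 6). Not NE.
(A, Y): P1 can switch to B (-3 → 2). Not NE.
(A, Z): P1 can switch to B (-7 → -3). Not NE.
(B, X): P1 can switch to A (-4 → -2). Not NE.
(B, Y): P2 can switch to X (-6 → 2). Not NE.
(B, Z): P1 can switch to C (-3 → 1). Not NE.
(C, Z): P1 gets 1, best alternative -3; P2 gets 7, best alternative -1. No profitable deviation — NE.
(The remaining 2 profiles each have a profitable deviation by the same check.)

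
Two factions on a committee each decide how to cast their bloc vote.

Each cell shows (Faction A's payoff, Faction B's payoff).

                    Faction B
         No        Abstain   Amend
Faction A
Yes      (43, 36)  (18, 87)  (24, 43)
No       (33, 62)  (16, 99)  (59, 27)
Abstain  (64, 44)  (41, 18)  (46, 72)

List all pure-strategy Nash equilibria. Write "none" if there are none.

(Yes, No): Faction A can switch to Abstain (43 → 64). Not NE.
(Yes, Abstain): Faction A can switch to Abstain (18 → 41). Not NE.
(Yes, Amend): Faction A can switch to No (24 → 59). Not NE.
(No, No): Faction A can switch to Yes (33 → 43). Not NE.
(No, Abstain): Faction A can switch to Yes (16 → 18). Not NE.
(No, Amend): Faction B can switch to No (27 → 62). Not NE.
(Abstain, No): Faction B can switch to Amend (44 → 72). Not NE.
(Abstain, Abstain): Faction B can switch to No (18 → 44). Not NE.
(The remaining 1 profile has a profitable deviation by the same check.)

No pure-strategy Nash equilibrium.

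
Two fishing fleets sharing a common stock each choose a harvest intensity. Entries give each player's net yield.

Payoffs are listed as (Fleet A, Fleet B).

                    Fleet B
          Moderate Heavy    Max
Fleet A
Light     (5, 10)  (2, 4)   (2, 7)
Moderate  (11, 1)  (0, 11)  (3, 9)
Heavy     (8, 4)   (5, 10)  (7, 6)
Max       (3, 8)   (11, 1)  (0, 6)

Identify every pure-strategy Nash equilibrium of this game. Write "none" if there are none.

none

For each player, find the best response to each opponent profile; mutual best responses are the pure NE.
Fleet A against Moderate: payoffs 5, 11, 8, 3 → best response Moderate.
Fleet A against Heavy: payoffs 2, 0, 5, 11 → best response Max.
Fleet A against Max: payoffs 2, 3, 7, 0 → best response Heavy.
Fleet B against Light: payoffs 10, 4, 7 → best response Moderate.
Fleet B against Moderate: payoffs 1, 11, 9 → best response Heavy.
Fleet B against Heavy: payoffs 4, 10, 6 → best response Heavy.
Fleet B against Max: payoffs 8, 1, 6 → best response Moderate.
No profile is a mutual best response for all players.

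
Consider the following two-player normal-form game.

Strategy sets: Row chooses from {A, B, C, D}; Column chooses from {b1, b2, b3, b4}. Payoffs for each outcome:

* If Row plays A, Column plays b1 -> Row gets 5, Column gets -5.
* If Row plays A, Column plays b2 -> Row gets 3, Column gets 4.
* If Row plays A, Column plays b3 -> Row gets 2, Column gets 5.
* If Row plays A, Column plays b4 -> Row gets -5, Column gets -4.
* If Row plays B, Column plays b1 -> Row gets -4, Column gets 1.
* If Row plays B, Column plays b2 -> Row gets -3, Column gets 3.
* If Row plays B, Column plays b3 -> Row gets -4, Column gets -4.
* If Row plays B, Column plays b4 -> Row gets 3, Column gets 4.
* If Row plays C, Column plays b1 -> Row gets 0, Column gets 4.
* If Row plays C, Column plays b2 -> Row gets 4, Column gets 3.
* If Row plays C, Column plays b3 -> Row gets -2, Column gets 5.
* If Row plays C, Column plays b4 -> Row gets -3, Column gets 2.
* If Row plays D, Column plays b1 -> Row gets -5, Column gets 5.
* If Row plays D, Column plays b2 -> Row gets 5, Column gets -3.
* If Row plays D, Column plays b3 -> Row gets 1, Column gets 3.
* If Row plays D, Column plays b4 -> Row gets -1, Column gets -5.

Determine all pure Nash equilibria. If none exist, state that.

Pure-strategy Nash equilibria: (A, b3) and (B, b4)

For each strategy profile, look for a profitable unilateral deviation.
(A, b1): Column can switch to b2 (-5 → 4). Not NE.
(A, b2): Row can switch to C (3 → 4). Not NE.
(A, b3): Row gets 2, best alternative 1; Column gets 5, best alternative 4. No profitable deviation — NE.
(A, b4): Row can switch to B (-5 → 3). Not NE.
(B, b1): Row can switch to A (-4 → 5). Not NE.
(B, b2): Row can switch to A (-3 → 3). Not NE.
(B, b3): Row can switch to A (-4 → 2). Not NE.
(B, b4): Row gets 3, best alternative -1; Column gets 4, best alternative 3. No profitable deviation — NE.
(C, b1): Row can switch to A (0 → 5). Not NE.
(C, b2): Row can switch to D (4 → 5). Not NE.
(The remaining 6 profiles each have a profitable deviation by the same check.)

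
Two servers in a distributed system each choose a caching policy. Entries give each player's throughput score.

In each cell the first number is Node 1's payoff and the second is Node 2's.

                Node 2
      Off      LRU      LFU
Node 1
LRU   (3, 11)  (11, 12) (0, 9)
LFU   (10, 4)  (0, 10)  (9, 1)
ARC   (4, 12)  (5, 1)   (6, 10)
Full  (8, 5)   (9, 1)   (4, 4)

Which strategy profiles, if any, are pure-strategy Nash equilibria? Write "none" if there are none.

(LRU, Off): Node 1 can switch to LFU (3 → 10). Not NE.
(LRU, LRU): Node 1 gets 11, best alternative 9; Node 2 gets 12, best alternative 11. No profitable deviation — NE.
(LRU, LFU): Node 1 can switch to LFU (0 → 9). Not NE.
(LFU, Off): Node 2 can switch to LRU (4 → 10). Not NE.
(LFU, LRU): Node 1 can switch to LRU (0 → 11). Not NE.
(LFU, LFU): Node 2 can switch to Off (1 → 4). Not NE.
(ARC, Off): Node 1 can switch to LFU (4 → 10). Not NE.
(ARC, LRU): Node 1 can switch to LRU (5 → 11). Not NE.
(ARC, LFU): Node 1 can switch to LFU (6 → 9). Not NE.
(The remaining 3 profiles each have a profitable deviation by the same check.)

Pure NE: (LRU, LRU)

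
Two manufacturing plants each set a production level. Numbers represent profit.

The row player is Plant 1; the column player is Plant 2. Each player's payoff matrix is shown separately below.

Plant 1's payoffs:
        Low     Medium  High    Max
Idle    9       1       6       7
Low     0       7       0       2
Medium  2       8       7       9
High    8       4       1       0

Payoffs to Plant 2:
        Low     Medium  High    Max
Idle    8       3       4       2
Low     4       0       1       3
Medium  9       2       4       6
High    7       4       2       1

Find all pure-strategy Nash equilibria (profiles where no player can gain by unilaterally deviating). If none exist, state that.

(Idle, Low)

(Idle, Low): Plant 1 gets 9, best alternative 8; Plant 2 gets 8, best alternative 4. No profitable deviation — NE.
(Idle, Medium): Plant 1 can switch to Low (1 → 7). Not NE.
(Idle, High): Plant 1 can switch to Medium (6 → 7). Not NE.
(Idle, Max): Plant 1 can switch to Medium (7 → 9). Not NE.
(Low, Low): Plant 1 can switch to Idle (0 → 9). Not NE.
(Low, Medium): Plant 1 can switch to Medium (7 → 8). Not NE.
(Low, High): Plant 1 can switch to Idle (0 → 6). Not NE.
(Low, Max): Plant 1 can switch to Idle (2 → 7). Not NE.
(Medium, Low): Plant 1 can switch to Idle (2 → 9). Not NE.
(The remaining 7 profiles each have a profitable deviation by the same check.)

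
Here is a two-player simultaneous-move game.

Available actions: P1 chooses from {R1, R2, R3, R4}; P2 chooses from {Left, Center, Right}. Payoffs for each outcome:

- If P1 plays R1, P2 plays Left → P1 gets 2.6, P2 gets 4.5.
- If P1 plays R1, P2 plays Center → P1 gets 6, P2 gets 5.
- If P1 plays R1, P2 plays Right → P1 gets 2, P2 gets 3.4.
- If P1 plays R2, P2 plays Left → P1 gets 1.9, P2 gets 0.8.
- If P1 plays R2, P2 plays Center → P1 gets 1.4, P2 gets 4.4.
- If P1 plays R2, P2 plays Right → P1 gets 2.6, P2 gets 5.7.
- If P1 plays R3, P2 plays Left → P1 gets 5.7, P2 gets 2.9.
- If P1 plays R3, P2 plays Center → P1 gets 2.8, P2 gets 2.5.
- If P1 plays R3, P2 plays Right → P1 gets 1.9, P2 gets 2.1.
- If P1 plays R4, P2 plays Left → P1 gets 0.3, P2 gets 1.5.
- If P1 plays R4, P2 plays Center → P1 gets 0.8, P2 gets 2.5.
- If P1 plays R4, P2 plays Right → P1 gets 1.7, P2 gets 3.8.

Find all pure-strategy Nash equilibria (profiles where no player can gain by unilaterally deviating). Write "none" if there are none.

Pure-strategy Nash equilibria: (R1, Center); (R2, Right); (R3, Left)

P1 against Left: payoffs 2.6, 1.9, 5.7, 0.3 → best response R3.
P1 against Center: payoffs 6, 1.4, 2.8, 0.8 → best response R1.
P1 against Right: payoffs 2, 2.6, 1.9, 1.7 → best response R2.
P2 against R1: payoffs 4.5, 5, 3.4 → best response Center.
P2 against R2: payoffs 0.8, 4.4, 5.7 → best response Right.
P2 against R3: payoffs 2.9, 2.5, 2.1 → best response Left.
P2 against R4: payoffs 1.5, 2.5, 3.8 → best response Right.
Mutual best responses: (R1, Center); (R2, Right); (R3, Left).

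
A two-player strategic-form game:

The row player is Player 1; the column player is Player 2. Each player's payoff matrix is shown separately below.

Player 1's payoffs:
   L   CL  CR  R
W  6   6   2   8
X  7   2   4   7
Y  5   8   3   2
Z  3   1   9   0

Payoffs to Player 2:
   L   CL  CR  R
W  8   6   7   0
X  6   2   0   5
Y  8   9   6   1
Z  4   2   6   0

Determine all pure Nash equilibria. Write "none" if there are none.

The pure Nash equilibria are (X, L); (Y, CL); (Z, CR).

Player 1 against L: payoffs 6, 7, 5, 3 → best response X.
Player 1 against CL: payoffs 6, 2, 8, 1 → best response Y.
Player 1 against CR: payoffs 2, 4, 3, 9 → best response Z.
Player 1 against R: payoffs 8, 7, 2, 0 → best response W.
Player 2 against W: payoffs 8, 6, 7, 0 → best response L.
Player 2 against X: payoffs 6, 2, 0, 5 → best response L.
Player 2 against Y: payoffs 8, 9, 6, 1 → best response CL.
Player 2 against Z: payoffs 4, 2, 6, 0 → best response CR.
Mutual best responses: (X, L); (Y, CL); (Z, CR).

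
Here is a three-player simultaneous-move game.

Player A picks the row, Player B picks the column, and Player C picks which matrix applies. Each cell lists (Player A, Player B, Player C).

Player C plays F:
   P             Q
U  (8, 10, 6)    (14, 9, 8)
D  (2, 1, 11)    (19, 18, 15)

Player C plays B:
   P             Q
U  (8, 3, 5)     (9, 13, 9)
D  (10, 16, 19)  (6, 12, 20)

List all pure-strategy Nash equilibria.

(U, P, F): Player A gets 8, best alternative 2; Player B gets 10, best alternative 9; Player C gets 6, best alternative 5. No profitable deviation — NE.
(U, P, B): Player A can switch to D (8 → 10). Not NE.
(U, Q, F): Player A can switch to D (14 → 19). Not NE.
(U, Q, B): Player A gets 9, best alternative 6; Player B gets 13, best alternative 3; Player C gets 9, best alternative 8. No profitable deviation — NE.
(D, P, F): Player A can switch to U (2 → 8). Not NE.
(D, P, B): Player A gets 10, best alternative 8; Player B gets 16, best alternative 12; Player C gets 19, best alternative 11. No profitable deviation — NE.
(D, Q, F): Player C can switch to B (15 → 20). Not NE.
(D, Q, B): Player A can switch to U (6 → 9). Not NE.

(U, P, F), (U, Q, B), (D, P, B)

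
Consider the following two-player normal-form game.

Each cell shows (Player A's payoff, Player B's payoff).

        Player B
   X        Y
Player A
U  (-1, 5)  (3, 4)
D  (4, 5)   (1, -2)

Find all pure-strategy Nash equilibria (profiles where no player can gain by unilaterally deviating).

(D, X)

Player A against X: payoffs -1, 4 → best response D.
Player A against Y: payoffs 3, 1 → best response U.
Player B against U: payoffs 5, 4 → best response X.
Player B against D: payoffs 5, -2 → best response X.
Mutual best responses: (D, X).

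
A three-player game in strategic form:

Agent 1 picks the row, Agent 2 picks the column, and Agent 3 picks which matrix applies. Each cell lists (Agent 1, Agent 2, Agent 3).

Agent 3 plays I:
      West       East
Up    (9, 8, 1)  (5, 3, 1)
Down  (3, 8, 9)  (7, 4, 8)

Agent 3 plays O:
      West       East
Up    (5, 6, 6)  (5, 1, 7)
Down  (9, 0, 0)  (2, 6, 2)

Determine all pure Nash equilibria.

This game has no pure Nash equilibrium.

Agent 1 against (West, I): payoffs 9, 3 → best response Up.
Agent 1 against (West, O): payoffs 5, 9 → best response Down.
Agent 1 against (East, I): payoffs 5, 7 → best response Down.
Agent 1 against (East, O): payoffs 5, 2 → best response Up.
Agent 2 against (Up, I): payoffs 8, 3 → best response West.
Agent 2 against (Up, O): payoffs 6, 1 → best response West.
Agent 2 against (Down, I): payoffs 8, 4 → best response West.
Agent 2 against (Down, O): payoffs 0, 6 → best response East.
Agent 3 against (Up, West): payoffs 1, 6 → best response O.
Agent 3 against (Up, East): payoffs 1, 7 → best response O.
Agent 3 against (Down, West): payoffs 9, 0 → best response I.
Agent 3 against (Down, East): payoffs 8, 2 → best response I.
No profile is a mutual best response for all players.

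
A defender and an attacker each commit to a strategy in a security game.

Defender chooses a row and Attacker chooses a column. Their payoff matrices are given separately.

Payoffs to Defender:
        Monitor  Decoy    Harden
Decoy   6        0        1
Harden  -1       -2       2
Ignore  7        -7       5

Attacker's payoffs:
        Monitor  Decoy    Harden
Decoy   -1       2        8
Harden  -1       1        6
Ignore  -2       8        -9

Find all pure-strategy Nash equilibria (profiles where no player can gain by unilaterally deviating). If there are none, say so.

Defender against Monitor: payoffs 6, -1, 7 → best response Ignore.
Defender against Decoy: payoffs 0, -2, -7 → best response Decoy.
Defender against Harden: payoffs 1, 2, 5 → best response Ignore.
Attacker against Decoy: payoffs -1, 2, 8 → best response Harden.
Attacker against Harden: payoffs -1, 1, 6 → best response Harden.
Attacker against Ignore: payoffs -2, 8, -9 → best response Decoy.
No profile is a mutual best response for all players.

No pure-strategy Nash equilibrium.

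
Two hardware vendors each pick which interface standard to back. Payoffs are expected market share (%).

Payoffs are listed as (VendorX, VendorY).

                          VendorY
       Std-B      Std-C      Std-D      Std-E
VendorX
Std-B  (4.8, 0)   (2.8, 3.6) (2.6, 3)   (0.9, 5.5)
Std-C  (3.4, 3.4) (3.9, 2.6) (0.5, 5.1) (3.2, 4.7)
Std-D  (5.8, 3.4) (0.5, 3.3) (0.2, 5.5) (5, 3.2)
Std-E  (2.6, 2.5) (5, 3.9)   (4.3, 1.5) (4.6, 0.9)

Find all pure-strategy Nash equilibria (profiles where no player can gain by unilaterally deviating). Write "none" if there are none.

VendorX against Std-B: payoffs 4.8, 3.4, 5.8, 2.6 → best response Std-D.
VendorX against Std-C: payoffs 2.8, 3.9, 0.5, 5 → best response Std-E.
VendorX against Std-D: payoffs 2.6, 0.5, 0.2, 4.3 → best response Std-E.
VendorX against Std-E: payoffs 0.9, 3.2, 5, 4.6 → best response Std-D.
VendorY against Std-B: payoffs 0, 3.6, 3, 5.5 → best response Std-E.
VendorY against Std-C: payoffs 3.4, 2.6, 5.1, 4.7 → best response Std-D.
VendorY against Std-D: payoffs 3.4, 3.3, 5.5, 3.2 → best response Std-D.
VendorY against Std-E: payoffs 2.5, 3.9, 1.5, 0.9 → best response Std-C.
Mutual best responses: (Std-E, Std-C).

Pure NE: (Std-E, Std-C)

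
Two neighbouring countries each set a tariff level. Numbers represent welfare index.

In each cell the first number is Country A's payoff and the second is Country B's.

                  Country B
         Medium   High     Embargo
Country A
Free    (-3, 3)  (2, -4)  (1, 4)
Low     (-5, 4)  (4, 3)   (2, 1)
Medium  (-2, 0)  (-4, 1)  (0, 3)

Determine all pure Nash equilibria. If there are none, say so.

Mark each player's best response to every combination of opponents' strategies; a profile where every player is best-responding is a pure Nash equilibrium.
Country A against Medium: payoffs -3, -5, -2 → best response Medium.
Country A against High: payoffs 2, 4, -4 → best response Low.
Country A against Embargo: payoffs 1, 2, 0 → best response Low.
Country B against Free: payoffs 3, -4, 4 → best response Embargo.
Country B against Low: payoffs 4, 3, 1 → best response Medium.
Country B against Medium: payoffs 0, 1, 3 → best response Embargo.
No profile is a mutual best response for all players.

This game has no pure Nash equilibrium.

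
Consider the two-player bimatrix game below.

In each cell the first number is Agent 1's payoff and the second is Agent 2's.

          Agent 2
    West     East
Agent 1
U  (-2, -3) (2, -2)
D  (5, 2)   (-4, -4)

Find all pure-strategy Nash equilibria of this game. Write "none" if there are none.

Pure-strategy Nash equilibria: (U, East); (D, West)

Agent 1 against West: payoffs -2, 5 → best response D.
Agent 1 against East: payoffs 2, -4 → best response U.
Agent 2 against U: payoffs -3, -2 → best response East.
Agent 2 against D: payoffs 2, -4 → best response West.
Mutual best responses: (U, East); (D, West).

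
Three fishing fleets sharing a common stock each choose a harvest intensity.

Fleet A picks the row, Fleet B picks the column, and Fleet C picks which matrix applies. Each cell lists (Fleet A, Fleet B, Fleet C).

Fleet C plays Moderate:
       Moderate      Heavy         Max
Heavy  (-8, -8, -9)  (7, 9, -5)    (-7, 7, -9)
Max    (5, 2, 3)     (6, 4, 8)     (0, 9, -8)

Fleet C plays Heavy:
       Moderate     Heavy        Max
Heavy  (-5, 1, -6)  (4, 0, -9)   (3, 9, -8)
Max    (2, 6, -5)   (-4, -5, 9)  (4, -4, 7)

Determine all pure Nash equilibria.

The unique pure-strategy Nash equilibrium is (Heavy, Heavy, Moderate).

Mark each player's best response to every combination of opponents' strategies; a profile where every player is best-responding is a pure Nash equilibrium.
Fleet A against (Moderate, Moderate): payoffs -8, 5 → best response Max.
Fleet A against (Moderate, Heavy): payoffs -5, 2 → best response Max.
Fleet A against (Heavy, Moderate): payoffs 7, 6 → best response Heavy.
Fleet A against (Heavy, Heavy): payoffs 4, -4 → best response Heavy.
Fleet A against (Max, Moderate): payoffs -7, 0 → best response Max.
Fleet A against (Max, Heavy): payoffs 3, 4 → best response Max.
Fleet B against (Heavy, Moderate): payoffs -8, 9, 7 → best response Heavy.
Fleet B against (Heavy, Heavy): payoffs 1, 0, 9 → best response Max.
Fleet B against (Max, Moderate): payoffs 2, 4, 9 → best response Max.
Fleet B against (Max, Heavy): payoffs 6, -5, -4 → best response Moderate.
Fleet C against (Heavy, Moderate): payoffs -9, -6 → best response Heavy.
Fleet C against (Heavy, Heavy): payoffs -5, -9 → best response Moderate.
Fleet C against (Heavy, Max): payoffs -9, -8 → best response Heavy.
Fleet C against (Max, Moderate): payoffs 3, -5 → best response Moderate.
Fleet C against (Max, Heavy): payoffs 8, 9 → best response Heavy.
Fleet C against (Max, Max): payoffs -8, 7 → best response Heavy.
Mutual best responses: (Heavy, Heavy, Moderate).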